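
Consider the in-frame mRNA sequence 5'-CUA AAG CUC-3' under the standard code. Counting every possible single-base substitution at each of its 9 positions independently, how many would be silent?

Codon 1 (CUA, Leu): 4 synonymous substitutions.
Codon 2 (AAG, Lys): 1 synonymous substitution.
Codon 3 (CUC, Leu): 3 synonymous substitutions.
Total: 4 + 1 + 3 = 8.

8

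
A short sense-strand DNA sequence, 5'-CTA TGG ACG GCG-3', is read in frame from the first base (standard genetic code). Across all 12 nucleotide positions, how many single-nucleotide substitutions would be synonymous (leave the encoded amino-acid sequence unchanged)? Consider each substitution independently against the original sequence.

10

Codon 1 (CTA, Leu): 4 synonymous substitutions.
Codon 2 (TGG, Trp): 0 synonymous substitutions.
Codon 3 (ACG, Thr): 3 synonymous substitutions.
Codon 4 (GCG, Ala): 3 synonymous substitutions.
Total: 4 + 0 + 3 + 3 = 10.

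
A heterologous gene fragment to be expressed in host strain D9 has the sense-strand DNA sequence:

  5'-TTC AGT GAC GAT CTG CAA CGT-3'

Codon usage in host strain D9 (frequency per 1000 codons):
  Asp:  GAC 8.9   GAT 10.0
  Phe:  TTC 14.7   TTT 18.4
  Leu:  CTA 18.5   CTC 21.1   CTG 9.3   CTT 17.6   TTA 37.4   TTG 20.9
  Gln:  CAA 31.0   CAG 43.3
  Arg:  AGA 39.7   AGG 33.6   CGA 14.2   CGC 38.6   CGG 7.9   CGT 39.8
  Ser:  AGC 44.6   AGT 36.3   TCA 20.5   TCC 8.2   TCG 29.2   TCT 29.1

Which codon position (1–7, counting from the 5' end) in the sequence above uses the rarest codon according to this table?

Codon 1 TTC (Phe): 14.7 per 1000.
Codon 2 AGT (Ser): 36.3 per 1000.
Codon 3 GAC (Asp): 8.9 per 1000.
Codon 4 GAT (Asp): 10.0 per 1000.
Codon 5 CTG (Leu): 9.3 per 1000.
Codon 6 CAA (Gln): 31.0 per 1000.
Codon 7 CGT (Arg): 39.8 per 1000.
Lowest frequency is 8.9 at codon 3.

3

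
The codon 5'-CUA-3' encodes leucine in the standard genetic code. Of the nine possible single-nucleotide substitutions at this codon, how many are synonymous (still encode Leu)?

4

Position 1: UUA → 1 synonymous.
Position 2: none → 0 synonymous.
Position 3: CUU, CUC, CUG → 3 synonymous.
Total: 1 + 0 + 3 = 4.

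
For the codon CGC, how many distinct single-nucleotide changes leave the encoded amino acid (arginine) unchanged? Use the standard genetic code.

Position 1: none → 0 synonymous.
Position 2: none → 0 synonymous.
Position 3: CGT, CGA, CGG → 3 synonymous.
Total: 0 + 0 + 3 = 3.

3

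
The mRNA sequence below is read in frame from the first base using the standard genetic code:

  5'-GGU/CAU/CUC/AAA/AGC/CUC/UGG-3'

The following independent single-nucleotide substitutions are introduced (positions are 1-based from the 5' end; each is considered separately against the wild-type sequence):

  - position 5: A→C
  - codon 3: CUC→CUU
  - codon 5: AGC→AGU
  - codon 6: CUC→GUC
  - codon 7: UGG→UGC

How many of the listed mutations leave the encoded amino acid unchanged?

Codon 2: CAU (His) → CCU (Pro) — missense.
Codon 3: CUC (Leu) → CUU (Leu) — synonymous.
Codon 5: AGC (Ser) → AGU (Ser) — synonymous.
Codon 6: CUC (Leu) → GUC (Val) — missense.
Codon 7: UGG (Trp) → UGC (Cys) — missense.
Synonymous: 2 of 5.

2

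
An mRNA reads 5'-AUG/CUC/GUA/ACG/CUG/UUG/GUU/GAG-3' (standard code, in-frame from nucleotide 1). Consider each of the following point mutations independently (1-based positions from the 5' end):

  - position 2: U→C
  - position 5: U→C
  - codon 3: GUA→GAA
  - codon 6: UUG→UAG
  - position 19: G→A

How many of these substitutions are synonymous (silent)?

0

Codon 1: AUG (Met) → ACG (Thr) — missense.
Codon 2: CUC (Leu) → CCC (Pro) — missense.
Codon 3: GUA (Val) → GAA (Glu) — missense.
Codon 6: UUG (Leu) → UAG (Stop) — nonsense.
Codon 7: GUU (Val) → AUU (Ile) — missense.
Synonymous: 0 of 5.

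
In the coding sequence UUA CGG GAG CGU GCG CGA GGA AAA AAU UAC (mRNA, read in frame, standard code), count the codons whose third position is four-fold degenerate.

5

Codon 1 UUA (Leu): third position 2-fold.
Codon 2 CGG (Arg): third position 4-fold.
Codon 3 GAG (Glu): third position 2-fold.
Codon 4 CGU (Arg): third position 4-fold.
Codon 5 GCG (Ala): third position 4-fold.
Codon 6 CGA (Arg): third position 4-fold.
Codon 7 GGA (Gly): third position 4-fold.
Codon 8 AAA (Lys): third position 2-fold.
Codon 9 AAU (Asn): third position 2-fold.
Codon 10 UAC (Tyr): third position 2-fold.
Four-fold degenerate third positions: 5.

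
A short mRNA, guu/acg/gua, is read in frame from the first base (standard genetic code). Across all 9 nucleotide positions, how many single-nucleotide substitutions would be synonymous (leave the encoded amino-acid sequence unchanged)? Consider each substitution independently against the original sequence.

9

Codon 1 (GUU, Val): 3 synonymous substitutions.
Codon 2 (ACG, Thr): 3 synonymous substitutions.
Codon 3 (GUA, Val): 3 synonymous substitutions.
Total: 3 + 3 + 3 = 9.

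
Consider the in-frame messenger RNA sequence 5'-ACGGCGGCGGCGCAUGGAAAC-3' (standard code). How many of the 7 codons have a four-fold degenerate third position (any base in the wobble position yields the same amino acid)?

5

Codon 1 ACG (Thr): third position 4-fold.
Codon 2 GCG (Ala): third position 4-fold.
Codon 3 GCG (Ala): third position 4-fold.
Codon 4 GCG (Ala): third position 4-fold.
Codon 5 CAU (His): third position 2-fold.
Codon 6 GGA (Gly): third position 4-fold.
Codon 7 AAC (Asn): third position 2-fold.
Four-fold degenerate third positions: 5.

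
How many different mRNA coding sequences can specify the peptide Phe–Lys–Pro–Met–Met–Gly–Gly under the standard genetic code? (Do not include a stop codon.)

256

Phe: 2 codons.
Lys: 2 codons.
Pro: 4 codons.
Met: 1 codon.
Met: 1 codon.
Gly: 4 codons.
Gly: 4 codons.
2 × 2 × 4 × 1 × 1 × 4 × 4 = 256.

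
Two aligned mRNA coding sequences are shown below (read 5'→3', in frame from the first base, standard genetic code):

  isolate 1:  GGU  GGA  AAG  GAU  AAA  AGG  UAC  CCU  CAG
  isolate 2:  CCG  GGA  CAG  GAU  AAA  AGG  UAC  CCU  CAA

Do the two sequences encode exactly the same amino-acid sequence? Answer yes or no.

no

Codon 1: GGU Gly / CCG Pro — nonsynonymous.
Codon 2: GGA Gly / GGA Gly — identical.
Codon 3: AAG Lys / CAG Gln — nonsynonymous.
Codon 4: GAU Asp / GAU Asp — identical.
Codon 5: AAA Lys / AAA Lys — identical.
Codon 6: AGG Arg / AGG Arg — identical.
Codon 7: UAC Tyr / UAC Tyr — identical.
Codon 8: CCU Pro / CCU Pro — identical.
Codon 9: CAG Gln / CAA Gln — synonymous.
Nonsynonymous differences: 2 → different protein.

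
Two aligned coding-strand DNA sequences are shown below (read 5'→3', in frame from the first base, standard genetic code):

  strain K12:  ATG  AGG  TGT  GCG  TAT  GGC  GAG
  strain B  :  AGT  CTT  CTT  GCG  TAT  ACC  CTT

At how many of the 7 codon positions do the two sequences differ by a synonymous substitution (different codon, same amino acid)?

Codon 1: ATG Met / AGT Ser — nonsynonymous.
Codon 2: AGG Arg / CTT Leu — nonsynonymous.
Codon 3: TGT Cys / CTT Leu — nonsynonymous.
Codon 4: GCG Ala / GCG Ala — identical.
Codon 5: TAT Tyr / TAT Tyr — identical.
Codon 6: GGC Gly / ACC Thr — nonsynonymous.
Codon 7: GAG Glu / CTT Leu — nonsynonymous.
Synonymous differences: 0.

0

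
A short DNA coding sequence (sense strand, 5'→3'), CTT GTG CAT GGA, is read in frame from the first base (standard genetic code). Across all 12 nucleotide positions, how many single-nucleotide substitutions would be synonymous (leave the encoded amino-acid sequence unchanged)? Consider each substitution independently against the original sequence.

10

Codon 1 (CTT, Leu): 3 synonymous substitutions.
Codon 2 (GTG, Val): 3 synonymous substitutions.
Codon 3 (CAT, His): 1 synonymous substitution.
Codon 4 (GGA, Gly): 3 synonymous substitutions.
Total: 3 + 3 + 1 + 3 = 10.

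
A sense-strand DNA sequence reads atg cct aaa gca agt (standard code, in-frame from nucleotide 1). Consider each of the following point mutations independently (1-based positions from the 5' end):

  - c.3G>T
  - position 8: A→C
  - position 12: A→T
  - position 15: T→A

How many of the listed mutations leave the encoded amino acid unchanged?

Codon 1: ATG (Met) → ATT (Ile) — missense.
Codon 3: AAA (Lys) → ACA (Thr) — missense.
Codon 4: GCA (Ala) → GCT (Ala) — synonymous.
Codon 5: AGT (Ser) → AGA (Arg) — missense.
Synonymous: 1 of 4.

1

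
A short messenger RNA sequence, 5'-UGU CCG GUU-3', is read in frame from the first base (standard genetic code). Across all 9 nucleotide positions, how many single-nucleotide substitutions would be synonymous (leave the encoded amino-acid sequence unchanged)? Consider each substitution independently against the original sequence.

Codon 1 (UGU, Cys): 1 synonymous substitution.
Codon 2 (CCG, Pro): 3 synonymous substitutions.
Codon 3 (GUU, Val): 3 synonymous substitutions.
Total: 1 + 3 + 3 = 7.

7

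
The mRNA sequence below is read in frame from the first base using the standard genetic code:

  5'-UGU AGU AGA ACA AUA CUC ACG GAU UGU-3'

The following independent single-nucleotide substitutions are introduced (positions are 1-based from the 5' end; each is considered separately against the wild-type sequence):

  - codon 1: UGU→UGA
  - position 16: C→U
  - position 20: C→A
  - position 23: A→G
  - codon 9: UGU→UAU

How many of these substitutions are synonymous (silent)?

0

Codon 1: UGU (Cys) → UGA (Stop) — nonsense.
Codon 6: CUC (Leu) → UUC (Phe) — missense.
Codon 7: ACG (Thr) → AAG (Lys) — missense.
Codon 8: GAU (Asp) → GGU (Gly) — missense.
Codon 9: UGU (Cys) → UAU (Tyr) — missense.
Synonymous: 0 of 5.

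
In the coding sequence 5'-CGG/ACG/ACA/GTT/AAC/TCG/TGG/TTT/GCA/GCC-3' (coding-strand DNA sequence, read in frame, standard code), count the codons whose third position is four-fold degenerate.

Codon 1 CGG (Arg): third position 4-fold.
Codon 2 ACG (Thr): third position 4-fold.
Codon 3 ACA (Thr): third position 4-fold.
Codon 4 GTT (Val): third position 4-fold.
Codon 5 AAC (Asn): third position 2-fold.
Codon 6 TCG (Ser): third position 4-fold.
Codon 7 TGG (Trp): third position 1-fold.
Codon 8 TTT (Phe): third position 2-fold.
Codon 9 GCA (Ala): third position 4-fold.
Codon 10 GCC (Ala): third position 4-fold.
Four-fold degenerate third positions: 7.

7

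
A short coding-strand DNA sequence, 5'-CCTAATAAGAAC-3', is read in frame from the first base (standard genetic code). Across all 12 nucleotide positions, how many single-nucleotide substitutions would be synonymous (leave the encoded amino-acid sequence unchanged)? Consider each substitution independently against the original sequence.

Codon 1 (CCT, Pro): 3 synonymous substitutions.
Codon 2 (AAT, Asn): 1 synonymous substitution.
Codon 3 (AAG, Lys): 1 synonymous substitution.
Codon 4 (AAC, Asn): 1 synonymous substitution.
Total: 3 + 1 + 1 + 1 = 6.

6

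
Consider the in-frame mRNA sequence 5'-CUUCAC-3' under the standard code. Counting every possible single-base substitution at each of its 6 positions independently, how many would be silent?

Codon 1 (CUU, Leu): 3 synonymous substitutions.
Codon 2 (CAC, His): 1 synonymous substitution.
Total: 3 + 1 = 4.

4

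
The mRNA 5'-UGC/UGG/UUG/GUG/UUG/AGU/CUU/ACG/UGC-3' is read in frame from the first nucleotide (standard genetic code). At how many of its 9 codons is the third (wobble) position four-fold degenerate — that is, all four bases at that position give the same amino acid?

Codon 1 UGC (Cys): third position 2-fold.
Codon 2 UGG (Trp): third position 1-fold.
Codon 3 UUG (Leu): third position 2-fold.
Codon 4 GUG (Val): third position 4-fold.
Codon 5 UUG (Leu): third position 2-fold.
Codon 6 AGU (Ser): third position 2-fold.
Codon 7 CUU (Leu): third position 4-fold.
Codon 8 ACG (Thr): third position 4-fold.
Codon 9 UGC (Cys): third position 2-fold.
Four-fold degenerate third positions: 3.

3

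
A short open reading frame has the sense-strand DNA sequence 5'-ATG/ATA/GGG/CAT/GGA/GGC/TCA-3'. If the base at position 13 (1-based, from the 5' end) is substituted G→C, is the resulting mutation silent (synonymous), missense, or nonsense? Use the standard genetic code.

Position 13 falls in codon 5: GGA → Gly.
After the substitution the codon is CGA → Arg.
Gly ≠ Arg, so this is a missense mutation.

missense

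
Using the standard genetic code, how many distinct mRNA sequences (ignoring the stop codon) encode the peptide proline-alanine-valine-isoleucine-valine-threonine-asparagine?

Pro: 4 codons.
Ala: 4 codons.
Val: 4 codons.
Ile: 3 codons.
Val: 4 codons.
Thr: 4 codons.
Asn: 2 codons.
4 × 4 × 4 × 3 × 4 × 4 × 2 = 6144.

6144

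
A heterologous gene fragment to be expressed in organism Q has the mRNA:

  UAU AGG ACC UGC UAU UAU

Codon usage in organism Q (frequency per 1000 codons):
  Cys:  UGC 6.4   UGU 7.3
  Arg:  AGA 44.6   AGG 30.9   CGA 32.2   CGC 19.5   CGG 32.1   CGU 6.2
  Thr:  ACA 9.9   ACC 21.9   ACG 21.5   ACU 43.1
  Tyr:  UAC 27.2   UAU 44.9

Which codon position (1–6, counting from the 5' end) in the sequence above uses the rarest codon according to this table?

4

Codon 1 UAU (Tyr): 44.9 per 1000.
Codon 2 AGG (Arg): 30.9 per 1000.
Codon 3 ACC (Thr): 21.9 per 1000.
Codon 4 UGC (Cys): 6.4 per 1000.
Codon 5 UAU (Tyr): 44.9 per 1000.
Codon 6 UAU (Tyr): 44.9 per 1000.
Lowest frequency is 6.4 at codon 4.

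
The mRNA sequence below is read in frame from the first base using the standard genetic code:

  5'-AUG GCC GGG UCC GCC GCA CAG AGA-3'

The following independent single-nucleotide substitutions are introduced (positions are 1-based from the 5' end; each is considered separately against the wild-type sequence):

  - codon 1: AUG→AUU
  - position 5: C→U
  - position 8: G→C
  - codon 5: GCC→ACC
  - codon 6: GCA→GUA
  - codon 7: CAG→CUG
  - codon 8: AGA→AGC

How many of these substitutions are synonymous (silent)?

Codon 1: AUG (Met) → AUU (Ile) — missense.
Codon 2: GCC (Ala) → GUC (Val) — missense.
Codon 3: GGG (Gly) → GCG (Ala) — missense.
Codon 5: GCC (Ala) → ACC (Thr) — missense.
Codon 6: GCA (Ala) → GUA (Val) — missense.
Codon 7: CAG (Gln) → CUG (Leu) — missense.
Codon 8: AGA (Arg) → AGC (Ser) — missense.
Synonymous: 0 of 7.

0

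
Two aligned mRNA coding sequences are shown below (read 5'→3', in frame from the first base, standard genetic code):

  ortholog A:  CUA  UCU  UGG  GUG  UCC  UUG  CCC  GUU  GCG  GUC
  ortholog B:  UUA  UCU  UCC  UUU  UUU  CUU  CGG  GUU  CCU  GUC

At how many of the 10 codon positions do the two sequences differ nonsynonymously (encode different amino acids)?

5

Codon 1: CUA Leu / UUA Leu — synonymous.
Codon 2: UCU Ser / UCU Ser — identical.
Codon 3: UGG Trp / UCC Ser — nonsynonymous.
Codon 4: GUG Val / UUU Phe — nonsynonymous.
Codon 5: UCC Ser / UUU Phe — nonsynonymous.
Codon 6: UUG Leu / CUU Leu — synonymous.
Codon 7: CCC Pro / CGG Arg — nonsynonymous.
Codon 8: GUU Val / GUU Val — identical.
Codon 9: GCG Ala / CCU Pro — nonsynonymous.
Codon 10: GUC Val / GUC Val — identical.
Nonsynonymous differences: 5.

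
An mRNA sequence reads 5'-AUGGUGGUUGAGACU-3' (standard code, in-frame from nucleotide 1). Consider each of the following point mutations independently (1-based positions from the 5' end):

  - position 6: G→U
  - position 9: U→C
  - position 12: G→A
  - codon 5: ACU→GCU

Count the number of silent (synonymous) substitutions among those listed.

Codon 2: GUG (Val) → GUU (Val) — synonymous.
Codon 3: GUU (Val) → GUC (Val) — synonymous.
Codon 4: GAG (Glu) → GAA (Glu) — synonymous.
Codon 5: ACU (Thr) → GCU (Ala) — missense.
Synonymous: 3 of 4.

3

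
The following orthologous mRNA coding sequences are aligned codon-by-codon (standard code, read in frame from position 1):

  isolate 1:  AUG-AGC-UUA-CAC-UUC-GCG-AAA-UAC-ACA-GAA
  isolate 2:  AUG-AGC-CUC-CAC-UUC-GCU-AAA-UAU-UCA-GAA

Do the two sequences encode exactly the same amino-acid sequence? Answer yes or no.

Codon 1: AUG Met / AUG Met — identical.
Codon 2: AGC Ser / AGC Ser — identical.
Codon 3: UUA Leu / CUC Leu — synonymous.
Codon 4: CAC His / CAC His — identical.
Codon 5: UUC Phe / UUC Phe — identical.
Codon 6: GCG Ala / GCU Ala — synonymous.
Codon 7: AAA Lys / AAA Lys — identical.
Codon 8: UAC Tyr / UAU Tyr — synonymous.
Codon 9: ACA Thr / UCA Ser — nonsynonymous.
Codon 10: GAA Glu / GAA Glu — identical.
Nonsynonymous differences: 1 → different protein.

no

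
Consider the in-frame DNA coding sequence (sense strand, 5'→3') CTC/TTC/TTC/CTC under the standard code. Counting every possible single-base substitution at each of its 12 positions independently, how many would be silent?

Codon 1 (CTC, Leu): 3 synonymous substitutions.
Codon 2 (TTC, Phe): 1 synonymous substitution.
Codon 3 (TTC, Phe): 1 synonymous substitution.
Codon 4 (CTC, Leu): 3 synonymous substitutions.
Total: 3 + 1 + 1 + 3 = 8.

8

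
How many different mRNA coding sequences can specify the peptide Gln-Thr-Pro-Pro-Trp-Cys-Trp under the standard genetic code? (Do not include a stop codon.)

256

Gln: 2 codons.
Thr: 4 codons.
Pro: 4 codons.
Pro: 4 codons.
Trp: 1 codon.
Cys: 2 codons.
Trp: 1 codon.
2 × 4 × 4 × 4 × 1 × 2 × 1 = 256.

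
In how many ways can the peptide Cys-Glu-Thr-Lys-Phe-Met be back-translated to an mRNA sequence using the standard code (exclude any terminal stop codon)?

64

Cys: 2 codons.
Glu: 2 codons.
Thr: 4 codons.
Lys: 2 codons.
Phe: 2 codons.
Met: 1 codon.
2 × 2 × 4 × 2 × 2 × 1 = 64.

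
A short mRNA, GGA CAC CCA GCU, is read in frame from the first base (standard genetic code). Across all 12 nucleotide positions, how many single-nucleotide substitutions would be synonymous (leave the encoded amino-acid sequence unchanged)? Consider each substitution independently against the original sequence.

Codon 1 (GGA, Gly): 3 synonymous substitutions.
Codon 2 (CAC, His): 1 synonymous substitution.
Codon 3 (CCA, Pro): 3 synonymous substitutions.
Codon 4 (GCU, Ala): 3 synonymous substitutions.
Total: 3 + 1 + 3 + 3 = 10.

10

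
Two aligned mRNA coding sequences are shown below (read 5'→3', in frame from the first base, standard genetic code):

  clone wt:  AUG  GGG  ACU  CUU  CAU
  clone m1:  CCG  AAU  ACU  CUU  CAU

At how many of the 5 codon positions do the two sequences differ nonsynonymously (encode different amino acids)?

Codon 1: AUG Met / CCG Pro — nonsynonymous.
Codon 2: GGG Gly / AAU Asn — nonsynonymous.
Codon 3: ACU Thr / ACU Thr — identical.
Codon 4: CUU Leu / CUU Leu — identical.
Codon 5: CAU His / CAU His — identical.
Nonsynonymous differences: 2.

2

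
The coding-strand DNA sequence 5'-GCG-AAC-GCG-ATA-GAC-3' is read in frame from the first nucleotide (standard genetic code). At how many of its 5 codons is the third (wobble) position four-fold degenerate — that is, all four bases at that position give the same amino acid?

2

Codon 1 GCG (Ala): third position 4-fold.
Codon 2 AAC (Asn): third position 2-fold.
Codon 3 GCG (Ala): third position 4-fold.
Codon 4 ATA (Ile): third position 3-fold.
Codon 5 GAC (Asp): third position 2-fold.
Four-fold degenerate third positions: 2.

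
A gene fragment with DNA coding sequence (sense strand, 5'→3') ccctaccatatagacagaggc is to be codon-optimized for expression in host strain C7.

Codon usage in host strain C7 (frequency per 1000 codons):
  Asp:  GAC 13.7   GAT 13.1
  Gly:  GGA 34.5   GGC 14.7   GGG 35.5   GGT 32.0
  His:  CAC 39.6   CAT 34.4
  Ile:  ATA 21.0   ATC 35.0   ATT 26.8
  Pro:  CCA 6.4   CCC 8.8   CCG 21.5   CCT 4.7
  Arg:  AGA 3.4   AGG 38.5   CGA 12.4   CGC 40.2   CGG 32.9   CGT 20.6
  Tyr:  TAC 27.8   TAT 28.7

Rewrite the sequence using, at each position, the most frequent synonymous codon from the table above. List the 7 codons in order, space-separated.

Codon 1 (Pro): best is CCG at 21.5.
Codon 2 (Tyr): best is TAT at 28.7.
Codon 3 (His): best is CAC at 39.6.
Codon 4 (Ile): best is ATC at 35.0.
Codon 5 (Asp): best is GAC at 13.7.
Codon 6 (Arg): best is CGC at 40.2.
Codon 7 (Gly): best is GGG at 35.5.

CCG TAT CAC ATC GAC CGC GGG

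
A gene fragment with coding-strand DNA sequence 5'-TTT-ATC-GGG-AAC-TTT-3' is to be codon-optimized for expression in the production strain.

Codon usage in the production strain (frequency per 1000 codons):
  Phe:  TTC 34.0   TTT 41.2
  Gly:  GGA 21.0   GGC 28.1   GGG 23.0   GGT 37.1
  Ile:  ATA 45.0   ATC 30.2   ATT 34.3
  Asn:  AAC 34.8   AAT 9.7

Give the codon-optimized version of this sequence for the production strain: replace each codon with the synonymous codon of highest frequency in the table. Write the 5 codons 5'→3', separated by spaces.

TTT ATA GGT AAC TTT

Codon 1 (Phe): best is TTT at 41.2.
Codon 2 (Ile): best is ATA at 45.0.
Codon 3 (Gly): best is GGT at 37.1.
Codon 4 (Asn): best is AAC at 34.8.
Codon 5 (Phe): best is TTT at 41.2.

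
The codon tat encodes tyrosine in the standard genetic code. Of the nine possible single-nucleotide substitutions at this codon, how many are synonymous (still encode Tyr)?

Position 1: none → 0 synonymous.
Position 2: none → 0 synonymous.
Position 3: TAC → 1 synonymous.
Total: 0 + 0 + 1 = 1.

1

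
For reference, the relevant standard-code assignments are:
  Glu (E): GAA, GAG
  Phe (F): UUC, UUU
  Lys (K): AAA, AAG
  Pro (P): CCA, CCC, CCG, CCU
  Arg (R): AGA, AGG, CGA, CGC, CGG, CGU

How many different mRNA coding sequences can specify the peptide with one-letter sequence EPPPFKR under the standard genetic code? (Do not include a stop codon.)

Glu: 2 codons.
Pro: 4 codons.
Pro: 4 codons.
Pro: 4 codons.
Phe: 2 codons.
Lys: 2 codons.
Arg: 6 codons.
2 × 4 × 4 × 4 × 2 × 2 × 6 = 3072.

3072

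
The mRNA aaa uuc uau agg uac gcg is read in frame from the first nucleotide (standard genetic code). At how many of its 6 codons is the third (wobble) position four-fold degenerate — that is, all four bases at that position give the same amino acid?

Codon 1 AAA (Lys): third position 2-fold.
Codon 2 UUC (Phe): third position 2-fold.
Codon 3 UAU (Tyr): third position 2-fold.
Codon 4 AGG (Arg): third position 2-fold.
Codon 5 UAC (Tyr): third position 2-fold.
Codon 6 GCG (Ala): third position 4-fold.
Four-fold degenerate third positions: 1.

1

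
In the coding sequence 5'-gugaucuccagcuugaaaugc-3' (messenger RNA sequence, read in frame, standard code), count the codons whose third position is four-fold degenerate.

2

Codon 1 GUG (Val): third position 4-fold.
Codon 2 AUC (Ile): third position 3-fold.
Codon 3 UCC (Ser): third position 4-fold.
Codon 4 AGC (Ser): third position 2-fold.
Codon 5 UUG (Leu): third position 2-fold.
Codon 6 AAA (Lys): third position 2-fold.
Codon 7 UGC (Cys): third position 2-fold.
Four-fold degenerate third positions: 2.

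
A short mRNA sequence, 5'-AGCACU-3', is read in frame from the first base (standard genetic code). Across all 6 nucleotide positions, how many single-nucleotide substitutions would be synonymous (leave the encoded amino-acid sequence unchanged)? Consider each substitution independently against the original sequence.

Codon 1 (AGC, Ser): 1 synonymous substitution.
Codon 2 (ACU, Thr): 3 synonymous substitutions.
Total: 1 + 3 = 4.

4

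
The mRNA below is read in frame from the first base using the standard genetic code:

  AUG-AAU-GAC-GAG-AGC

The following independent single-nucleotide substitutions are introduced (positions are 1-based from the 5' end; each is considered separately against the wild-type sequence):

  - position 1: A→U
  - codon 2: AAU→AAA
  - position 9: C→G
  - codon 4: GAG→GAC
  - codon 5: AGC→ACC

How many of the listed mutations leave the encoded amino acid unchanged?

Codon 1: AUG (Met) → UUG (Leu) — missense.
Codon 2: AAU (Asn) → AAA (Lys) — missense.
Codon 3: GAC (Asp) → GAG (Glu) — missense.
Codon 4: GAG (Glu) → GAC (Asp) — missense.
Codon 5: AGC (Ser) → ACC (Thr) — missense.
Synonymous: 0 of 5.

0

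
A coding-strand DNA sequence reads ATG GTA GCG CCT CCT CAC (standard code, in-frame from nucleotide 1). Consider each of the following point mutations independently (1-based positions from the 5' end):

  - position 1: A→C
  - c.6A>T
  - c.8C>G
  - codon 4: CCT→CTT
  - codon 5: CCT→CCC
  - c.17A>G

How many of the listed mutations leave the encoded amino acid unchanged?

2

Codon 1: ATG (Met) → CTG (Leu) — missense.
Codon 2: GTA (Val) → GTT (Val) — synonymous.
Codon 3: GCG (Ala) → GGG (Gly) — missense.
Codon 4: CCT (Pro) → CTT (Leu) — missense.
Codon 5: CCT (Pro) → CCC (Pro) — synonymous.
Codon 6: CAC (His) → CGC (Arg) — missense.
Synonymous: 2 of 6.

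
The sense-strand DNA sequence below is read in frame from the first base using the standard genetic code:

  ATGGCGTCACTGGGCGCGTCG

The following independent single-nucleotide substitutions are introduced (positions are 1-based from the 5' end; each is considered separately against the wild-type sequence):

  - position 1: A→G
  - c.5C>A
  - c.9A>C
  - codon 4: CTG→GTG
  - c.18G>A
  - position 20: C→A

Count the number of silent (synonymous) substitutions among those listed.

Codon 1: ATG (Met) → GTG (Val) — missense.
Codon 2: GCG (Ala) → GAG (Glu) — missense.
Codon 3: TCA (Ser) → TCC (Ser) — synonymous.
Codon 4: CTG (Leu) → GTG (Val) — missense.
Codon 6: GCG (Ala) → GCA (Ala) — synonymous.
Codon 7: TCG (Ser) → TAG (Stop) — nonsense.
Synonymous: 2 of 6.

2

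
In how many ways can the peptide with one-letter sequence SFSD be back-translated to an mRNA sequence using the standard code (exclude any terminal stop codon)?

144

Ser: 6 codons.
Phe: 2 codons.
Ser: 6 codons.
Asp: 2 codons.
6 × 2 × 6 × 2 = 144.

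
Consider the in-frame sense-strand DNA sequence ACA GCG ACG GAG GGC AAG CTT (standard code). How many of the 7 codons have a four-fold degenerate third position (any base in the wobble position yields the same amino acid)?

Codon 1 ACA (Thr): third position 4-fold.
Codon 2 GCG (Ala): third position 4-fold.
Codon 3 ACG (Thr): third position 4-fold.
Codon 4 GAG (Glu): third position 2-fold.
Codon 5 GGC (Gly): third position 4-fold.
Codon 6 AAG (Lys): third position 2-fold.
Codon 7 CTT (Leu): third position 4-fold.
Four-fold degenerate third positions: 5.

5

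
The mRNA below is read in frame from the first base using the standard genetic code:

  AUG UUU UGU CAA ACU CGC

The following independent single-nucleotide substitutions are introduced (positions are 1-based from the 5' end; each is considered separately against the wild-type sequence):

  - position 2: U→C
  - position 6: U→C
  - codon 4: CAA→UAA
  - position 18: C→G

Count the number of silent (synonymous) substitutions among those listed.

2

Codon 1: AUG (Met) → ACG (Thr) — missense.
Codon 2: UUU (Phe) → UUC (Phe) — synonymous.
Codon 4: CAA (Gln) → UAA (Stop) — nonsense.
Codon 6: CGC (Arg) → CGG (Arg) — synonymous.
Synonymous: 2 of 4.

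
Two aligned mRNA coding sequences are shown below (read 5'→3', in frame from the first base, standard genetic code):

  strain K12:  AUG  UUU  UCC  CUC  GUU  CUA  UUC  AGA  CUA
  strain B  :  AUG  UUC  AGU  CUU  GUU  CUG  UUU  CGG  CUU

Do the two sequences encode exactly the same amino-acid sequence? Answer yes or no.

yes

Codon 1: AUG Met / AUG Met — identical.
Codon 2: UUU Phe / UUC Phe — synonymous.
Codon 3: UCC Ser / AGU Ser — synonymous.
Codon 4: CUC Leu / CUU Leu — synonymous.
Codon 5: GUU Val / GUU Val — identical.
Codon 6: CUA Leu / CUG Leu — synonymous.
Codon 7: UUC Phe / UUU Phe — synonymous.
Codon 8: AGA Arg / CGG Arg — synonymous.
Codon 9: CUA Leu / CUU Leu — synonymous.
Nonsynonymous differences: 0 → same protein.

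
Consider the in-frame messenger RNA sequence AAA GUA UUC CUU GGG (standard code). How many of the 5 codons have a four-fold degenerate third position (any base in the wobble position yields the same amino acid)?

Codon 1 AAA (Lys): third position 2-fold.
Codon 2 GUA (Val): third position 4-fold.
Codon 3 UUC (Phe): third position 2-fold.
Codon 4 CUU (Leu): third position 4-fold.
Codon 5 GGG (Gly): third position 4-fold.
Four-fold degenerate third positions: 3.

3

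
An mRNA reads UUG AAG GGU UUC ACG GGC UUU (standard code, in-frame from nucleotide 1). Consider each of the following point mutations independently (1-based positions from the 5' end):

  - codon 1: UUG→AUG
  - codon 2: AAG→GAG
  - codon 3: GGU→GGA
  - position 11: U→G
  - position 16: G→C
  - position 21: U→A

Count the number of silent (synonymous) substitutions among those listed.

Codon 1: UUG (Leu) → AUG (Met) — missense.
Codon 2: AAG (Lys) → GAG (Glu) — missense.
Codon 3: GGU (Gly) → GGA (Gly) — synonymous.
Codon 4: UUC (Phe) → UGC (Cys) — missense.
Codon 6: GGC (Gly) → CGC (Arg) — missense.
Codon 7: UUU (Phe) → UUA (Leu) — missense.
Synonymous: 1 of 6.

1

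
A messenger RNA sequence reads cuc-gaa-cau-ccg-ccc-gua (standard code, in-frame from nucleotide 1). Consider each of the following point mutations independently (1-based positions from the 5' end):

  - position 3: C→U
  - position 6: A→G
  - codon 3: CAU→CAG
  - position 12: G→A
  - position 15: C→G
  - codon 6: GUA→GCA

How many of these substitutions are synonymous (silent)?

4

Codon 1: CUC (Leu) → CUU (Leu) — synonymous.
Codon 2: GAA (Glu) → GAG (Glu) — synonymous.
Codon 3: CAU (His) → CAG (Gln) — missense.
Codon 4: CCG (Pro) → CCA (Pro) — synonymous.
Codon 5: CCC (Pro) → CCG (Pro) — synonymous.
Codon 6: GUA (Val) → GCA (Ala) — missense.
Synonymous: 4 of 6.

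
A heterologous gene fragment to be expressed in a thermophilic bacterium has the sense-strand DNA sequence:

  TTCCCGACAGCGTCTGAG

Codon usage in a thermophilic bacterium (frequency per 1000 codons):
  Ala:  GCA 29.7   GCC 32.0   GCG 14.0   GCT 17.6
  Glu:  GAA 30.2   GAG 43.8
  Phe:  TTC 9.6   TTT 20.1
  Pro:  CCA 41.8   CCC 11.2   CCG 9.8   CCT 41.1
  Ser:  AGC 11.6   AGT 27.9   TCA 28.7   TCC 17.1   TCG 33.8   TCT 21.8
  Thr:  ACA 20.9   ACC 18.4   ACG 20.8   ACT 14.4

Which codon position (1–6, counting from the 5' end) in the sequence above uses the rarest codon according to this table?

Codon 1 TTC (Phe): 9.6 per 1000.
Codon 2 CCG (Pro): 9.8 per 1000.
Codon 3 ACA (Thr): 20.9 per 1000.
Codon 4 GCG (Ala): 14.0 per 1000.
Codon 5 TCT (Ser): 21.8 per 1000.
Codon 6 GAG (Glu): 43.8 per 1000.
Lowest frequency is 9.6 at codon 1.

1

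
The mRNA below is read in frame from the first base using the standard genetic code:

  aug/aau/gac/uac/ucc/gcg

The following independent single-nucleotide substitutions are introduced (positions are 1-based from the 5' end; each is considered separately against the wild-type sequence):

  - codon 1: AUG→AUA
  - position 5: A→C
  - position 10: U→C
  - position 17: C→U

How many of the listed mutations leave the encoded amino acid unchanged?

Codon 1: AUG (Met) → AUA (Ile) — missense.
Codon 2: AAU (Asn) → ACU (Thr) — missense.
Codon 4: UAC (Tyr) → CAC (His) — missense.
Codon 6: GCG (Ala) → GUG (Val) — missense.
Synonymous: 0 of 4.

0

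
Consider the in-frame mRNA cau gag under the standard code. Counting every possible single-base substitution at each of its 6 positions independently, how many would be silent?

Codon 1 (CAU, His): 1 synonymous substitution.
Codon 2 (GAG, Glu): 1 synonymous substitution.
Total: 1 + 1 = 2.

2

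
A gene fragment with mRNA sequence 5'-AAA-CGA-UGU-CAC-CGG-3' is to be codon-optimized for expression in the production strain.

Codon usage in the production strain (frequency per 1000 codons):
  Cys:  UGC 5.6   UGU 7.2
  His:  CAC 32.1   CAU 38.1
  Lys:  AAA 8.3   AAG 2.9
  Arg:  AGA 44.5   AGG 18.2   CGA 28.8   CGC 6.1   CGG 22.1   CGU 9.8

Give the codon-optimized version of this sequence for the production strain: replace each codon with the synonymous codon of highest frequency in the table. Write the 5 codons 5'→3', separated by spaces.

AAA AGA UGU CAU AGA

Codon 1 (Lys): best is AAA at 8.3.
Codon 2 (Arg): best is AGA at 44.5.
Codon 3 (Cys): best is UGU at 7.2.
Codon 4 (His): best is CAU at 38.1.
Codon 5 (Arg): best is AGA at 44.5.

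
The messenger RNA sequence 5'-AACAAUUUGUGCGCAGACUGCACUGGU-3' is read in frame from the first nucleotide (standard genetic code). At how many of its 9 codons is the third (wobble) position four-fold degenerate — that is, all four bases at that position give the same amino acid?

3

Codon 1 AAC (Asn): third position 2-fold.
Codon 2 AAU (Asn): third position 2-fold.
Codon 3 UUG (Leu): third position 2-fold.
Codon 4 UGC (Cys): third position 2-fold.
Codon 5 GCA (Ala): third position 4-fold.
Codon 6 GAC (Asp): third position 2-fold.
Codon 7 UGC (Cys): third position 2-fold.
Codon 8 ACU (Thr): third position 4-fold.
Codon 9 GGU (Gly): third position 4-fold.
Four-fold degenerate third positions: 3.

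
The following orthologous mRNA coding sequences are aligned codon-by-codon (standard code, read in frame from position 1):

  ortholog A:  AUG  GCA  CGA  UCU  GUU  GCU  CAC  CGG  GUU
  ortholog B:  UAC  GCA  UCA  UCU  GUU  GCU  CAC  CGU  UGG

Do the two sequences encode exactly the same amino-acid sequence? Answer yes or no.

Codon 1: AUG Met / UAC Tyr — nonsynonymous.
Codon 2: GCA Ala / GCA Ala — identical.
Codon 3: CGA Arg / UCA Ser — nonsynonymous.
Codon 4: UCU Ser / UCU Ser — identical.
Codon 5: GUU Val / GUU Val — identical.
Codon 6: GCU Ala / GCU Ala — identical.
Codon 7: CAC His / CAC His — identical.
Codon 8: CGG Arg / CGU Arg — synonymous.
Codon 9: GUU Val / UGG Trp — nonsynonymous.
Nonsynonymous differences: 3 → different protein.

no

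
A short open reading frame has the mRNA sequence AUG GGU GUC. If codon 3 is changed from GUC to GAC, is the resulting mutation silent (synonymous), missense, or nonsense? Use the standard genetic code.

missense

Position 8 falls in codon 3: GUC → Val.
After the substitution the codon is GAC → Asp.
Val ≠ Asp, so this is a missense mutation.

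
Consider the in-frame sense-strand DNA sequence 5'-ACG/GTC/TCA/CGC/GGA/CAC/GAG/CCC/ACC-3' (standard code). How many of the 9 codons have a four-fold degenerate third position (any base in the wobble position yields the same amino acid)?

Codon 1 ACG (Thr): third position 4-fold.
Codon 2 GTC (Val): third position 4-fold.
Codon 3 TCA (Ser): third position 4-fold.
Codon 4 CGC (Arg): third position 4-fold.
Codon 5 GGA (Gly): third position 4-fold.
Codon 6 CAC (His): third position 2-fold.
Codon 7 GAG (Glu): third position 2-fold.
Codon 8 CCC (Pro): third position 4-fold.
Codon 9 ACC (Thr): third position 4-fold.
Four-fold degenerate third positions: 7.

7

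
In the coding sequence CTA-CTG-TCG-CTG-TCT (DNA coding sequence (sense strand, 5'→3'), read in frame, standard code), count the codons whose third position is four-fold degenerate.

5

Codon 1 CTA (Leu): third position 4-fold.
Codon 2 CTG (Leu): third position 4-fold.
Codon 3 TCG (Ser): third position 4-fold.
Codon 4 CTG (Leu): third position 4-fold.
Codon 5 TCT (Ser): third position 4-fold.
Four-fold degenerate third positions: 5.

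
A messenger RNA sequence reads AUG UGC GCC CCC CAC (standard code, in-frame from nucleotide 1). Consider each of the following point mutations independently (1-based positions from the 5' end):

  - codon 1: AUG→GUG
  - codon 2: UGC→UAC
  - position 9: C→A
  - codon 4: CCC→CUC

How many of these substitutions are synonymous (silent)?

1

Codon 1: AUG (Met) → GUG (Val) — missense.
Codon 2: UGC (Cys) → UAC (Tyr) — missense.
Codon 3: GCC (Ala) → GCA (Ala) — synonymous.
Codon 4: CCC (Pro) → CUC (Leu) — missense.
Synonymous: 1 of 4.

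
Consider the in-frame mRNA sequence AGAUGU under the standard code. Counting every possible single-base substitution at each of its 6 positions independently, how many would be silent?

3

Codon 1 (AGA, Arg): 2 synonymous substitutions.
Codon 2 (UGU, Cys): 1 synonymous substitution.
Total: 2 + 1 = 3.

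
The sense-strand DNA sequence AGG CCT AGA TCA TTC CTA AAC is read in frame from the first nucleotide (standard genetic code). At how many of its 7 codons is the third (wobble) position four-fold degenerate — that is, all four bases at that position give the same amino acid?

Codon 1 AGG (Arg): third position 2-fold.
Codon 2 CCT (Pro): third position 4-fold.
Codon 3 AGA (Arg): third position 2-fold.
Codon 4 TCA (Ser): third position 4-fold.
Codon 5 TTC (Phe): third position 2-fold.
Codon 6 CTA (Leu): third position 4-fold.
Codon 7 AAC (Asn): third position 2-fold.
Four-fold degenerate third positions: 3.

3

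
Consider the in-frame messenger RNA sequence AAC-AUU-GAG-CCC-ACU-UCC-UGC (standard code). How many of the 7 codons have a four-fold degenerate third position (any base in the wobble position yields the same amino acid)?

3

Codon 1 AAC (Asn): third position 2-fold.
Codon 2 AUU (Ile): third position 3-fold.
Codon 3 GAG (Glu): third position 2-fold.
Codon 4 CCC (Pro): third position 4-fold.
Codon 5 ACU (Thr): third position 4-fold.
Codon 6 UCC (Ser): third position 4-fold.
Codon 7 UGC (Cys): third position 2-fold.
Four-fold degenerate third positions: 3.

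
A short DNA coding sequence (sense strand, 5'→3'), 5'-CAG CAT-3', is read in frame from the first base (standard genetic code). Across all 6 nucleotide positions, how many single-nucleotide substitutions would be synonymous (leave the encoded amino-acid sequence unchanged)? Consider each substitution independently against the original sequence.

Codon 1 (CAG, Gln): 1 synonymous substitution.
Codon 2 (CAT, His): 1 synonymous substitution.
Total: 1 + 1 = 2.

2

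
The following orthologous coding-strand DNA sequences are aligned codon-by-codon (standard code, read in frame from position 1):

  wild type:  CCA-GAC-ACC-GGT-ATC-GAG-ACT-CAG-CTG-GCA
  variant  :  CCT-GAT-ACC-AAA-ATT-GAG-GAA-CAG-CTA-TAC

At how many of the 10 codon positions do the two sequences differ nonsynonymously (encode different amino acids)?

Codon 1: CCA Pro / CCT Pro — synonymous.
Codon 2: GAC Asp / GAT Asp — synonymous.
Codon 3: ACC Thr / ACC Thr — identical.
Codon 4: GGT Gly / AAA Lys — nonsynonymous.
Codon 5: ATC Ile / ATT Ile — synonymous.
Codon 6: GAG Glu / GAG Glu — identical.
Codon 7: ACT Thr / GAA Glu — nonsynonymous.
Codon 8: CAG Gln / CAG Gln — identical.
Codon 9: CTG Leu / CTA Leu — synonymous.
Codon 10: GCA Ala / TAC Tyr — nonsynonymous.
Nonsynonymous differences: 3.

3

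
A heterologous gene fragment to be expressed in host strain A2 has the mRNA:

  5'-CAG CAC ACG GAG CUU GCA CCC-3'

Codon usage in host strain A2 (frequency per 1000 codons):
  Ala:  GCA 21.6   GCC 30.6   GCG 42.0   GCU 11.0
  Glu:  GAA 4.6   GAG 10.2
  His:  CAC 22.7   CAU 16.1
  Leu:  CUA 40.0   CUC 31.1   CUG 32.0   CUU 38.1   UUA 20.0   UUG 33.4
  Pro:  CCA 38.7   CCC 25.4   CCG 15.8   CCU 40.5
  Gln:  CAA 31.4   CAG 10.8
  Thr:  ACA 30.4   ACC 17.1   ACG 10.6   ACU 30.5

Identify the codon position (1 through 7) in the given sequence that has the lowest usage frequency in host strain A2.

4

Codon 1 CAG (Gln): 10.8 per 1000.
Codon 2 CAC (His): 22.7 per 1000.
Codon 3 ACG (Thr): 10.6 per 1000.
Codon 4 GAG (Glu): 10.2 per 1000.
Codon 5 CUU (Leu): 38.1 per 1000.
Codon 6 GCA (Ala): 21.6 per 1000.
Codon 7 CCC (Pro): 25.4 per 1000.
Lowest frequency is 10.2 at codon 4.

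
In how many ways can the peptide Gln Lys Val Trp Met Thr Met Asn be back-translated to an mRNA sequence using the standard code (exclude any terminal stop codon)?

Gln: 2 codons.
Lys: 2 codons.
Val: 4 codons.
Trp: 1 codon.
Met: 1 codon.
Thr: 4 codons.
Met: 1 codon.
Asn: 2 codons.
2 × 2 × 4 × 1 × 1 × 4 × 1 × 2 = 128.

128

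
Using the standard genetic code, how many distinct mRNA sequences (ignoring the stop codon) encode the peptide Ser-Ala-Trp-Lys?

48

Ser: 6 codons.
Ala: 4 codons.
Trp: 1 codon.
Lys: 2 codons.
6 × 4 × 1 × 2 = 48.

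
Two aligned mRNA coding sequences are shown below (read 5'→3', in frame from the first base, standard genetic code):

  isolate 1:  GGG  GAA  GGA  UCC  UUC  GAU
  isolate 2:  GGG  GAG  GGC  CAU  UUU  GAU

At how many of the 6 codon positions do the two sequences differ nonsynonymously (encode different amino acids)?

Codon 1: GGG Gly / GGG Gly — identical.
Codon 2: GAA Glu / GAG Glu — synonymous.
Codon 3: GGA Gly / GGC Gly — synonymous.
Codon 4: UCC Ser / CAU His — nonsynonymous.
Codon 5: UUC Phe / UUU Phe — synonymous.
Codon 6: GAU Asp / GAU Asp — identical.
Nonsynonymous differences: 1.

1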